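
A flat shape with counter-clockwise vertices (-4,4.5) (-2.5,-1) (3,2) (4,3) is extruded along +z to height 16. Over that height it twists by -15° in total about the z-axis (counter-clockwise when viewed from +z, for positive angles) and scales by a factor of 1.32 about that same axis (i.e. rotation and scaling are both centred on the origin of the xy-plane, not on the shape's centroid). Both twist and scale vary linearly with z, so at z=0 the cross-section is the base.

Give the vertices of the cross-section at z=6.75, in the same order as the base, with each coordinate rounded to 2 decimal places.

t = z/height = 6.75/16 = 0.421875
s = 1 + (scale-1)·z/height = 1 + (1.32-1)·6.75/16 = 1.135000
θ = twist·z/height = -15°·6.75/16 = -6.3281° = -0.110447 rad
cos θ = 0.993907, sin θ = -0.110222 (intermediates below are computed at full precision and shown rounded to 5 d.p.)
v1: (-4,4.5) → rotate → (-3.47963,4.91347) → ×s → (-3.94938,5.57679) → (-3.95,5.58)
v2: (-2.5,-1) → rotate → (-2.59499,-0.71835) → ×s → (-2.94531,-0.81533) → (-2.95,-0.82)
v3: (3,2) → rotate → (3.20217,1.65715) → ×s → (3.63446,1.88086) → (3.63,1.88)
v4: (4,3) → rotate → (4.30629,2.54083) → ×s → (4.88764,2.88384) → (4.89,2.88)

Cross-section at z=6.75: (-3.95,5.58) (-2.95,-0.82) (3.63,1.88) (4.89,2.88)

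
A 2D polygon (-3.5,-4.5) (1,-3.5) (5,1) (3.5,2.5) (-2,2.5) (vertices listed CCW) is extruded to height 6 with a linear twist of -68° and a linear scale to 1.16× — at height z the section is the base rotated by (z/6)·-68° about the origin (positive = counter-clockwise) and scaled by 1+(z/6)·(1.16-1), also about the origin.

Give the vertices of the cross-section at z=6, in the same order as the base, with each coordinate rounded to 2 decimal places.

Cross-section at z=6: (-6.36,1.81) (-3.33,-2.60) (3.25,-4.94) (4.21,-2.68) (1.82,3.24)

t = z/height = 6/6 = 1
s = 1 + (scale-1)·z/height = 1 + (1.16-1)·6/6 = 1.160000
θ = twist·z/height = -68°·6/6 = -68.0000° = -1.186824 rad
cos θ = 0.374607, sin θ = -0.927184 (intermediates below are computed at full precision and shown rounded to 5 d.p.)
v1: (-3.5,-4.5) → rotate → (-5.48345,1.55941) → ×s → (-6.36080,1.80892) → (-6.36,1.81)
v2: (1,-3.5) → rotate → (-2.87054,-2.23831) → ×s → (-3.32982,-2.59644) → (-3.33,-2.60)
v3: (5,1) → rotate → (2.80022,-4.26131) → ×s → (3.24825,-4.94312) → (3.25,-4.94)
v4: (3.5,2.5) → rotate → (3.62908,-2.30863) → ×s → (4.20974,-2.67801) → (4.21,-2.68)
v5: (-2,2.5) → rotate → (1.56875,2.79088) → ×s → (1.81975,3.23743) → (1.82,3.24)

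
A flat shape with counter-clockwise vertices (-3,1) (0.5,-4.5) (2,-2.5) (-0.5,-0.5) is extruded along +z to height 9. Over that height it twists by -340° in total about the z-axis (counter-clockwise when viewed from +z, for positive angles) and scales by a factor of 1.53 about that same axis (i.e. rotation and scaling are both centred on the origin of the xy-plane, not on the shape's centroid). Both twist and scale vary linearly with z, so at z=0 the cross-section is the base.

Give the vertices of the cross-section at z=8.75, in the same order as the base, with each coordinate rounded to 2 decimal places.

Cross-section at z=8.75: (-4.70,-0.92) (4.01,-5.57) (4.50,-1.81) (-0.29,-1.03)

t = z/height = 8.75/9 = 0.972222
s = 1 + (scale-1)·z/height = 1 + (1.53-1)·8.75/9 = 1.515278
θ = twist·z/height = -340°·8.75/9 = -330.5556° = -5.769283 rad
cos θ = 0.870833, sin θ = 0.491579 (intermediates below are computed at full precision and shown rounded to 5 d.p.)
v1: (-3,1) → rotate → (-3.10408,-0.60391) → ×s → (-4.70354,-0.91508) → (-4.70,-0.92)
v2: (0.5,-4.5) → rotate → (2.64752,-3.67296) → ×s → (4.01173,-5.56555) → (4.01,-5.57)
v3: (2,-2.5) → rotate → (2.97061,-1.19392) → ×s → (4.50131,-1.80913) → (4.50,-1.81)
v4: (-0.5,-0.5) → rotate → (-0.18963,-0.68121) → ×s → (-0.28734,-1.03222) → (-0.29,-1.03)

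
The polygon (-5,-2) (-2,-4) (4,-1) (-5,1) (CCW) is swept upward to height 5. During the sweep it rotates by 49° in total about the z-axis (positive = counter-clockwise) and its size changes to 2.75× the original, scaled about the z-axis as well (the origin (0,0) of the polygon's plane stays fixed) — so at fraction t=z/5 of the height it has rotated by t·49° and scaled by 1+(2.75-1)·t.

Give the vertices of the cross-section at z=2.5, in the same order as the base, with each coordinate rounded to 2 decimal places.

Cross-section at z=2.5: (-6.98,-7.30) (-0.30,-8.38) (7.60,1.40) (-9.31,-2.18)

t = z/height = 2.5/5 = 0.5
s = 1 + (scale-1)·z/height = 1 + (2.75-1)·2.5/5 = 1.875000
θ = twist·z/height = 49°·2.5/5 = 24.5000° = 0.427606 rad
cos θ = 0.909961, sin θ = 0.414693 (intermediates below are computed at full precision and shown rounded to 5 d.p.)
v1: (-5,-2) → rotate → (-3.72042,-3.89339) → ×s → (-6.97579,-7.30010) → (-6.98,-7.30)
v2: (-2,-4) → rotate → (-0.16115,-4.46923) → ×s → (-0.30216,-8.37981) → (-0.30,-8.38)
v3: (4,-1) → rotate → (4.05454,0.74881) → ×s → (7.60226,1.40402) → (7.60,1.40)
v4: (-5,1) → rotate → (-4.96450,-1.16350) → ×s → (-9.30844,-2.18157) → (-9.31,-2.18)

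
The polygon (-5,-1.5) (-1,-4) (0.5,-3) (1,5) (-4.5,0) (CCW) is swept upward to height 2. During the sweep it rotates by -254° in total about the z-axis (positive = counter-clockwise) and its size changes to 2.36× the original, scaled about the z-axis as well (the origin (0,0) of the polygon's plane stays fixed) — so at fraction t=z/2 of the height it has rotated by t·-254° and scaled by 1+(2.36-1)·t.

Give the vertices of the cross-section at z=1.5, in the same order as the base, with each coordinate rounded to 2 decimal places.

Cross-section at z=1.5: (10.48,1.14) (3.46,7.58) (0.11,6.14) (-3.83,-9.56) (8.94,-1.66)

t = z/height = 1.5/2 = 0.75
s = 1 + (scale-1)·z/height = 1 + (2.36-1)·1.5/2 = 2.020000
θ = twist·z/height = -254°·1.5/2 = -190.5000° = -3.324852 rad
cos θ = -0.983255, sin θ = 0.182236 (intermediates below are computed at full precision and shown rounded to 5 d.p.)
v1: (-5,-1.5) → rotate → (5.18963,0.56370) → ×s → (10.48305,1.13868) → (10.48,1.14)
v2: (-1,-4) → rotate → (1.71220,3.75078) → ×s → (3.45864,7.57658) → (3.46,7.58)
v3: (0.5,-3) → rotate → (0.05508,3.04088) → ×s → (0.11126,6.14258) → (0.11,6.14)
v4: (1,5) → rotate → (-1.89443,-4.73404) → ×s → (-3.82675,-9.56276) → (-3.83,-9.56)
v5: (-4.5,0) → rotate → (4.42465,-0.82006) → ×s → (8.93779,-1.65652) → (8.94,-1.66)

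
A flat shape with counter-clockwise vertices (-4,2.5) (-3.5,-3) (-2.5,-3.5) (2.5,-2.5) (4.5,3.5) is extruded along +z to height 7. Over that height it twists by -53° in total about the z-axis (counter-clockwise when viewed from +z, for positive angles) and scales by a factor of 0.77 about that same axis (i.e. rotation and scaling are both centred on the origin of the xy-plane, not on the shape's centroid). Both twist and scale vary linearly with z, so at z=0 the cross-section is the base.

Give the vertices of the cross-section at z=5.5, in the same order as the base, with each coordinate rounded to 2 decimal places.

t = z/height = 5.5/7 = 0.785714
s = 1 + (scale-1)·z/height = 1 + (0.77-1)·5.5/7 = 0.819286
θ = twist·z/height = -53°·5.5/7 = -41.6429° = -0.726805 rad
cos θ = 0.747301, sin θ = -0.664485 (intermediates below are computed at full precision and shown rounded to 5 d.p.)
v1: (-4,2.5) → rotate → (-1.32799,4.52619) → ×s → (-1.08800,3.70825) → (-1.09,3.71)
v2: (-3.5,-3) → rotate → (-4.60901,0.08380) → ×s → (-3.77610,0.06865) → (-3.78,0.07)
v3: (-2.5,-3.5) → rotate → (-4.19395,-0.95434) → ×s → (-3.43604,-0.78188) → (-3.44,-0.78)
v4: (2.5,-2.5) → rotate → (0.20704,-3.52947) → ×s → (0.16962,-2.89164) → (0.17,-2.89)
v5: (4.5,3.5) → rotate → (5.68855,-0.37463) → ×s → (4.66055,-0.30693) → (4.66,-0.31)

Cross-section at z=5.5: (-1.09,3.71) (-3.78,0.07) (-3.44,-0.78) (0.17,-2.89) (4.66,-0.31)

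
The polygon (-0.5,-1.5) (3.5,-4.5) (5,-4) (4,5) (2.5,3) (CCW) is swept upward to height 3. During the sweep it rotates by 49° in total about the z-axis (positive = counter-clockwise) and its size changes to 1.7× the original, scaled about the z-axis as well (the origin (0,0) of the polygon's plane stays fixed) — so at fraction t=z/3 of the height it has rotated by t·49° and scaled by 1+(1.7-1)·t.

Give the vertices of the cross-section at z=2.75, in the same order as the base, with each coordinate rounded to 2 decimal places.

t = z/height = 2.75/3 = 0.916667
s = 1 + (scale-1)·z/height = 1 + (1.7-1)·2.75/3 = 1.641667
θ = twist·z/height = 49°·2.75/3 = 44.9167° = 0.783944 rad
cos θ = 0.708134, sin θ = 0.706078 (intermediates below are computed at full precision and shown rounded to 5 d.p.)
v1: (-0.5,-1.5) → rotate → (0.70505,-1.41524) → ×s → (1.15746,-2.32335) → (1.16,-2.32)
v2: (3.5,-4.5) → rotate → (5.65582,-0.71533) → ×s → (9.28497,-1.17434) → (9.28,-1.17)
v3: (5,-4) → rotate → (6.36498,0.69785) → ×s → (10.44918,1.14564) → (10.45,1.15)
v4: (4,5) → rotate → (-0.69785,6.36498) → ×s → (-1.14564,10.44918) → (-1.15,10.45)
v5: (2.5,3) → rotate → (-0.34790,3.88960) → ×s → (-0.57113,6.38542) → (-0.57,6.39)

Cross-section at z=2.75: (1.16,-2.32) (9.28,-1.17) (10.45,1.15) (-1.15,10.45) (-0.57,6.39)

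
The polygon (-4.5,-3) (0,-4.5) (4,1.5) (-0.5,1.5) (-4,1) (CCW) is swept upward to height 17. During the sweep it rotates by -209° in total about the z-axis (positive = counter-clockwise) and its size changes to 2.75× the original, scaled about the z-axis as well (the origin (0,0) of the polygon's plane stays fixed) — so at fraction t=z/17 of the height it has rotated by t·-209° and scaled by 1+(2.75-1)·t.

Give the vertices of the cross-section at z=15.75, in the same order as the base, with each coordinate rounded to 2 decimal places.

t = z/height = 15.75/17 = 0.926471
s = 1 + (scale-1)·z/height = 1 + (2.75-1)·15.75/17 = 2.621324
θ = twist·z/height = -209°·15.75/17 = -193.6324° = -3.379522 rad
cos θ = -0.971828, sin θ = 0.235691 (intermediates below are computed at full precision and shown rounded to 5 d.p.)
v1: (-4.5,-3) → rotate → (5.08030,1.85488) → ×s → (13.31711,4.86223) → (13.32,4.86)
v2: (0,-4.5) → rotate → (1.06061,4.37323) → ×s → (2.78020,11.46364) → (2.78,11.46)
v3: (4,1.5) → rotate → (-4.24085,-0.51498) → ×s → (-11.11664,-1.34993) → (-11.12,-1.35)
v4: (-0.5,1.5) → rotate → (0.13238,-1.57559) → ×s → (0.34700,-4.13012) → (0.35,-4.13)
v5: (-4,1) → rotate → (3.65162,-1.91459) → ×s → (9.57208,-5.01876) → (9.57,-5.02)

Cross-section at z=15.75: (13.32,4.86) (2.78,11.46) (-11.12,-1.35) (0.35,-4.13) (9.57,-5.02)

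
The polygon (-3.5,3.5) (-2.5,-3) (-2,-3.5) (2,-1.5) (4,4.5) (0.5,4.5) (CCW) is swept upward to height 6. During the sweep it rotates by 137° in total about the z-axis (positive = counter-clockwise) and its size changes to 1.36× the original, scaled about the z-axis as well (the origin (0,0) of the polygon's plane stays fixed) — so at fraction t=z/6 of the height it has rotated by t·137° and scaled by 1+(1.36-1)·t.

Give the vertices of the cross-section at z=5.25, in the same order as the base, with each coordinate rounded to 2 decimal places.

t = z/height = 5.25/6 = 0.875
s = 1 + (scale-1)·z/height = 1 + (1.36-1)·5.25/6 = 1.315000
θ = twist·z/height = 137°·5.25/6 = 119.8750° = 2.092213 rad
cos θ = -0.498109, sin θ = 0.867114 (intermediates below are computed at full precision and shown rounded to 5 d.p.)
v1: (-3.5,3.5) → rotate → (-1.29152,-4.77828) → ×s → (-1.69834,-6.28344) → (-1.70,-6.28)
v2: (-2.5,-3) → rotate → (3.84662,-0.67346) → ×s → (5.05830,-0.88560) → (5.06,-0.89)
v3: (-2,-3.5) → rotate → (4.03112,0.00915) → ×s → (5.30092,0.01204) → (5.30,0.01)
v4: (2,-1.5) → rotate → (0.30445,2.48139) → ×s → (0.40035,3.26303) → (0.40,3.26)
v5: (4,4.5) → rotate → (-5.89445,1.22696) → ×s → (-7.75120,1.61346) → (-7.75,1.61)
v6: (0.5,4.5) → rotate → (-4.15107,-1.80794) → ×s → (-5.45866,-2.37744) → (-5.46,-2.38)

Cross-section at z=5.25: (-1.70,-6.28) (5.06,-0.89) (5.30,0.01) (0.40,3.26) (-7.75,1.61) (-5.46,-2.38)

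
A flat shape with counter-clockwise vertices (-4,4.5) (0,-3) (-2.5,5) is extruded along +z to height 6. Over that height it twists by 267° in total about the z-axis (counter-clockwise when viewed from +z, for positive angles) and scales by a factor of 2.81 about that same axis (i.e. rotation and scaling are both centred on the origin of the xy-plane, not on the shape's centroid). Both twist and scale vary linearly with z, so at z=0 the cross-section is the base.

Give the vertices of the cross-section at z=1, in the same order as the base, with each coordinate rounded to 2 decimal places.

t = z/height = 1/6 = 0.166667
s = 1 + (scale-1)·z/height = 1 + (2.81-1)·1/6 = 1.301667
θ = twist·z/height = 267°·1/6 = 44.5000° = 0.776672 rad
cos θ = 0.713250, sin θ = 0.700909 (intermediates below are computed at full precision and shown rounded to 5 d.p.)
v1: (-4,4.5) → rotate → (-6.00709,0.40599) → ×s → (-7.81923,0.52846) → (-7.82,0.53)
v2: (0,-3) → rotate → (2.10273,-2.13975) → ×s → (2.73705,-2.78524) → (2.74,-2.79)
v3: (-2.5,5) → rotate → (-5.28767,1.81398) → ×s → (-6.88279,2.36120) → (-6.88,2.36)

Cross-section at z=1: (-7.82,0.53) (2.74,-2.79) (-6.88,2.36)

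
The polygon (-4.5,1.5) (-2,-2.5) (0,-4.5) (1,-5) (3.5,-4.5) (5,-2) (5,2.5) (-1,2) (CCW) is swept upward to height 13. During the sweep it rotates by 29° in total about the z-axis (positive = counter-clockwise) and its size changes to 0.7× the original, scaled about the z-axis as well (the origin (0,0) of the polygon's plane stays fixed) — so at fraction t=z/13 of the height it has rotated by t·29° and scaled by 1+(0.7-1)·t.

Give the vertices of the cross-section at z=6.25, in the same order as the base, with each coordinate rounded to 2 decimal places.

t = z/height = 6.25/13 = 0.480769
s = 1 + (scale-1)·z/height = 1 + (0.7-1)·6.25/13 = 0.855769
θ = twist·z/height = 29°·6.25/13 = 13.9423° = 0.243339 rad
cos θ = 0.970539, sin θ = 0.240945 (intermediates below are computed at full precision and shown rounded to 5 d.p.)
v1: (-4.5,1.5) → rotate → (-4.72884,0.37156) → ×s → (-4.04680,0.31797) → (-4.05,0.32)
v2: (-2,-2.5) → rotate → (-1.33872,-2.90824) → ×s → (-1.14563,-2.48878) → (-1.15,-2.49)
v3: (0,-4.5) → rotate → (1.08425,-4.36742) → ×s → (0.92787,-3.73751) → (0.93,-3.74)
v4: (1,-5) → rotate → (2.17526,-4.61175) → ×s → (1.86152,-3.94659) → (1.86,-3.95)
v5: (3.5,-4.5) → rotate → (4.48114,-3.52412) → ×s → (3.83482,-3.01583) → (3.83,-3.02)
v6: (5,-2) → rotate → (5.33458,-0.73635) → ×s → (4.56517,-0.63015) → (4.57,-0.63)
v7: (5,2.5) → rotate → (4.25033,3.63107) → ×s → (3.63730,3.10736) → (3.64,3.11)
v8: (-1,2) → rotate → (-1.45243,1.70013) → ×s → (-1.24294,1.45492) → (-1.24,1.45)

Cross-section at z=6.25: (-4.05,0.32) (-1.15,-2.49) (0.93,-3.74) (1.86,-3.95) (3.83,-3.02) (4.57,-0.63) (3.64,3.11) (-1.24,1.45)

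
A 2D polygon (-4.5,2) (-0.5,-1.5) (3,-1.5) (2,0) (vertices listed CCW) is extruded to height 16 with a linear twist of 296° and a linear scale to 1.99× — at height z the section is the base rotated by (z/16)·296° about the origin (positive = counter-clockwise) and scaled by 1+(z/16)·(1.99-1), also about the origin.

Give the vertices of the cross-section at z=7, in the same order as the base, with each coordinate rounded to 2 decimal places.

t = z/height = 7/16 = 0.4375
s = 1 + (scale-1)·z/height = 1 + (1.99-1)·7/16 = 1.433125
θ = twist·z/height = 296°·7/16 = 129.5000° = 2.260201 rad
cos θ = -0.636078, sin θ = 0.771625 (intermediates below are computed at full precision and shown rounded to 5 d.p.)
v1: (-4.5,2) → rotate → (1.31910,-4.74447) → ×s → (1.89044,-6.79941) → (1.89,-6.80)
v2: (-0.5,-1.5) → rotate → (1.47548,0.56831) → ×s → (2.11454,0.81445) → (2.11,0.81)
v3: (3,-1.5) → rotate → (-0.75080,3.26899) → ×s → (-1.07599,4.68487) → (-1.08,4.68)
v4: (2,0) → rotate → (-1.27216,1.54325) → ×s → (-1.82316,2.21167) → (-1.82,2.21)

Cross-section at z=7: (1.89,-6.80) (2.11,0.81) (-1.08,4.68) (-1.82,2.21)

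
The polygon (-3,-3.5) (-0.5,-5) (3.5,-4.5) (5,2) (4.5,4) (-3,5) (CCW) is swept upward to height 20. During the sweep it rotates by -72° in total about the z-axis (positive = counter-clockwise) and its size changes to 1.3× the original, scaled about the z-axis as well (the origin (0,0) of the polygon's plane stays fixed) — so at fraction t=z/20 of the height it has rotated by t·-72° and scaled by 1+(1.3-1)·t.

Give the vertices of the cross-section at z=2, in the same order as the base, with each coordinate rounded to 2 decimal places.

t = z/height = 2/20 = 0.1
s = 1 + (scale-1)·z/height = 1 + (1.3-1)·2/20 = 1.030000
θ = twist·z/height = -72°·2/20 = -7.2000° = -0.125664 rad
cos θ = 0.992115, sin θ = -0.125333 (intermediates below are computed at full precision and shown rounded to 5 d.p.)
v1: (-3,-3.5) → rotate → (-3.41501,-3.09640) → ×s → (-3.51746,-3.18929) → (-3.52,-3.19)
v2: (-0.5,-5) → rotate → (-1.12272,-4.89791) → ×s → (-1.15641,-5.04484) → (-1.16,-5.04)
v3: (3.5,-4.5) → rotate → (2.90840,-4.90318) → ×s → (2.99565,-5.05028) → (3.00,-5.05)
v4: (5,2) → rotate → (5.21124,1.35756) → ×s → (5.36758,1.39829) → (5.37,1.40)
v5: (4.5,4) → rotate → (4.96585,3.40446) → ×s → (5.11482,3.50659) → (5.11,3.51)
v6: (-3,5) → rotate → (-2.34968,5.33657) → ×s → (-2.42017,5.49667) → (-2.42,5.50)

Cross-section at z=2: (-3.52,-3.19) (-1.16,-5.04) (3.00,-5.05) (5.37,1.40) (5.11,3.51) (-2.42,5.50)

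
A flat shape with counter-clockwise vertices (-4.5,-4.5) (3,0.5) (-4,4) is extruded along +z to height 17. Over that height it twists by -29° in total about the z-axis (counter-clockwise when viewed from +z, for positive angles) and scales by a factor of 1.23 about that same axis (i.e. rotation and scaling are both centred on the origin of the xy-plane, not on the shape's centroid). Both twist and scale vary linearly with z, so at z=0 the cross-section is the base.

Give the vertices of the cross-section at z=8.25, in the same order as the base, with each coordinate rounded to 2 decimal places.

t = z/height = 8.25/17 = 0.485294
s = 1 + (scale-1)·z/height = 1 + (1.23-1)·8.25/17 = 1.111618
θ = twist·z/height = -29°·8.25/17 = -14.0735° = -0.245629 rad
cos θ = 0.969984, sin θ = -0.243167 (intermediates below are computed at full precision and shown rounded to 5 d.p.)
v1: (-4.5,-4.5) → rotate → (-5.45918,-3.27068) → ×s → (-6.06852,-3.63574) → (-6.07,-3.64)
v2: (3,0.5) → rotate → (3.03154,-0.24451) → ×s → (3.36991,-0.27180) → (3.37,-0.27)
v3: (-4,4) → rotate → (-2.90727,4.85261) → ×s → (-3.23177,5.39424) → (-3.23,5.39)

Cross-section at z=8.25: (-6.07,-3.64) (3.37,-0.27) (-3.23,5.39)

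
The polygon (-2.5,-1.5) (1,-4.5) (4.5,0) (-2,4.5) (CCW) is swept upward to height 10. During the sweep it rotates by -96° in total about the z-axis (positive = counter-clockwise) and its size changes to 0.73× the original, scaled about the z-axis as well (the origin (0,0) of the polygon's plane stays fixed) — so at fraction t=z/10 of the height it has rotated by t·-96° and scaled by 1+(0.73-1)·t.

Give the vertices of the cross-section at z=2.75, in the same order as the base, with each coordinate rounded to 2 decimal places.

t = z/height = 2.75/10 = 0.275
s = 1 + (scale-1)·z/height = 1 + (0.73-1)·2.75/10 = 0.925750
θ = twist·z/height = -96°·2.75/10 = -26.4000° = -0.460767 rad
cos θ = 0.895712, sin θ = -0.444635 (intermediates below are computed at full precision and shown rounded to 5 d.p.)
v1: (-2.5,-1.5) → rotate → (-2.90623,-0.23198) → ×s → (-2.69044,-0.21476) → (-2.69,-0.21)
v2: (1,-4.5) → rotate → (-1.10515,-4.47534) → ×s → (-1.02309,-4.14304) → (-1.02,-4.14)
v3: (4.5,0) → rotate → (4.03070,-2.00086) → ×s → (3.73142,-1.85229) → (3.73,-1.85)
v4: (-2,4.5) → rotate → (0.20943,4.91997) → ×s → (0.19388,4.55467) → (0.19,4.55)

Cross-section at z=2.75: (-2.69,-0.21) (-1.02,-4.14) (3.73,-1.85) (0.19,4.55)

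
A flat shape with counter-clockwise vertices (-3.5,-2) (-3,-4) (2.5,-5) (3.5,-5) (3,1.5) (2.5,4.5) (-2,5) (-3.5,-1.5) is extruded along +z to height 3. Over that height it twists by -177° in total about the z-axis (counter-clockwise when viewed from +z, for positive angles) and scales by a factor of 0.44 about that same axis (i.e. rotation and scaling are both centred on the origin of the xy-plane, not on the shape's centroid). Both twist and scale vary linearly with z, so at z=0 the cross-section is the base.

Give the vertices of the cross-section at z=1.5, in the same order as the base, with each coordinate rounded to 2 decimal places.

t = z/height = 1.5/3 = 0.5
s = 1 + (scale-1)·z/height = 1 + (0.44-1)·1.5/3 = 0.720000
θ = twist·z/height = -177°·1.5/3 = -88.5000° = -1.544616 rad
cos θ = 0.026177, sin θ = -0.999657 (intermediates below are computed at full precision and shown rounded to 5 d.p.)
v1: (-3.5,-2) → rotate → (-2.09093,3.44645) → ×s → (-1.50547,2.48144) → (-1.51,2.48)
v2: (-3,-4) → rotate → (-4.07716,2.89426) → ×s → (-2.93556,2.08387) → (-2.94,2.08)
v3: (2.5,-5) → rotate → (-4.93284,-2.63003) → ×s → (-3.55165,-1.89362) → (-3.55,-1.89)
v4: (3.5,-5) → rotate → (-4.90667,-3.62969) → ×s → (-3.53280,-2.61337) → (-3.53,-2.61)
v5: (3,1.5) → rotate → (1.57802,-2.95971) → ×s → (1.13617,-2.13099) → (1.14,-2.13)
v6: (2.5,4.5) → rotate → (4.56390,-2.38135) → ×s → (3.28601,-1.71457) → (3.29,-1.71)
v7: (-2,5) → rotate → (4.94593,2.13020) → ×s → (3.56107,1.53374) → (3.56,1.53)
v8: (-3.5,-1.5) → rotate → (-1.59111,3.45954) → ×s → (-1.14560,2.49087) → (-1.15,2.49)

Cross-section at z=1.5: (-1.51,2.48) (-2.94,2.08) (-3.55,-1.89) (-3.53,-2.61) (1.14,-2.13) (3.29,-1.71) (3.56,1.53) (-1.15,2.49)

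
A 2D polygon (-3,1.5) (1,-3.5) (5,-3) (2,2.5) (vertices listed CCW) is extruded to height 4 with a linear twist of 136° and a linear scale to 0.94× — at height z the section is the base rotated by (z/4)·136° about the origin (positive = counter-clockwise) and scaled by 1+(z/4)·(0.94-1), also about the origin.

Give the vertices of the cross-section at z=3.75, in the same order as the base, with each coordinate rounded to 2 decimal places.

Cross-section at z=3.75: (0.60,-3.11) (2.05,2.76) (-0.63,5.47) (-3.02,0.06)

t = z/height = 3.75/4 = 0.9375
s = 1 + (scale-1)·z/height = 1 + (0.94-1)·3.75/4 = 0.943750
θ = twist·z/height = 136°·3.75/4 = 127.5000° = 2.225295 rad
cos θ = -0.608761, sin θ = 0.793353 (intermediates below are computed at full precision and shown rounded to 5 d.p.)
v1: (-3,1.5) → rotate → (0.63625,-3.29320) → ×s → (0.60046,-3.10796) → (0.60,-3.11)
v2: (1,-3.5) → rotate → (2.16798,2.92402) → ×s → (2.04603,2.75954) → (2.05,2.76)
v3: (5,-3) → rotate → (-0.66375,5.79305) → ×s → (-0.62641,5.46719) → (-0.63,5.47)
v4: (2,2.5) → rotate → (-3.20091,0.06480) → ×s → (-3.02086,0.06116) → (-3.02,0.06)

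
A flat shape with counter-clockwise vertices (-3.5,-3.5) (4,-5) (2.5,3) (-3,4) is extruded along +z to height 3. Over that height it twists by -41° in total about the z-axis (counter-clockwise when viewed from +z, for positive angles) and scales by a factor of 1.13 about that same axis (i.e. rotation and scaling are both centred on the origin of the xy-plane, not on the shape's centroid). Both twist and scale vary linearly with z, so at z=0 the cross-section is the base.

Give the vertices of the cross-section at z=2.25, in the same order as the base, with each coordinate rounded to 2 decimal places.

t = z/height = 2.25/3 = 0.75
s = 1 + (scale-1)·z/height = 1 + (1.13-1)·2.25/3 = 1.097500
θ = twist·z/height = -41°·2.25/3 = -30.7500° = -0.536689 rad
cos θ = 0.859406, sin θ = -0.511293 (intermediates below are computed at full precision and shown rounded to 5 d.p.)
v1: (-3.5,-3.5) → rotate → (-4.79745,-1.21840) → ×s → (-5.26520,-1.33719) → (-5.27,-1.34)
v2: (4,-5) → rotate → (0.88116,-6.34220) → ×s → (0.96707,-6.96057) → (0.97,-6.96)
v3: (2.5,3) → rotate → (3.68240,1.29999) → ×s → (4.04143,1.42674) → (4.04,1.43)
v4: (-3,4) → rotate → (-0.53305,4.97150) → ×s → (-0.58502,5.45623) → (-0.59,5.46)

Cross-section at z=2.25: (-5.27,-1.34) (0.97,-6.96) (4.04,1.43) (-0.59,5.46)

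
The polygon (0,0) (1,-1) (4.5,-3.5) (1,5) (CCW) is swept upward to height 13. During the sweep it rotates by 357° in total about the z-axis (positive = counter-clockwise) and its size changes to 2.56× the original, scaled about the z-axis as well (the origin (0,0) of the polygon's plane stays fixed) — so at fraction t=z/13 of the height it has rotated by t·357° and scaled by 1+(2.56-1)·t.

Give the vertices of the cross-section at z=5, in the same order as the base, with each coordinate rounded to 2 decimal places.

Cross-section at z=5: (0.00,0.00) (-0.09,2.26) (-1.49,9.00) (-6.60,-4.80)

t = z/height = 5/13 = 0.384615
s = 1 + (scale-1)·z/height = 1 + (2.56-1)·5/13 = 1.600000
θ = twist·z/height = 357°·5/13 = 137.3077° = 2.396471 rad
cos θ = -0.735006, sin θ = 0.678061 (intermediates below are computed at full precision and shown rounded to 5 d.p.)
v1: (0,0) → rotate → (0.00000,0.00000) → ×s → (0.00000,0.00000) → (0.00,0.00)
v2: (1,-1) → rotate → (-0.05694,1.41307) → ×s → (-0.09111,2.26091) → (-0.09,2.26)
v3: (4.5,-3.5) → rotate → (-0.93431,5.62379) → ×s → (-1.49490,8.99807) → (-1.49,9.00)
v4: (1,5) → rotate → (-4.12531,-2.99697) → ×s → (-6.60050,-4.79515) → (-6.60,-4.80)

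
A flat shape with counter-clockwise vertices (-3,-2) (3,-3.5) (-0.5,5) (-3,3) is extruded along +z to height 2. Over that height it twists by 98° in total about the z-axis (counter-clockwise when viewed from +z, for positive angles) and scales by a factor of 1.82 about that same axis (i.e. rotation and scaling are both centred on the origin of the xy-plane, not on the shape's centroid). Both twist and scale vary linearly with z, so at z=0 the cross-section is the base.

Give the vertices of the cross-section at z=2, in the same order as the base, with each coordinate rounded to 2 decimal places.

Cross-section at z=2: (4.36,-4.90) (5.55,6.29) (-8.88,-2.17) (-4.65,-6.17)

t = z/height = 2/2 = 1
s = 1 + (scale-1)·z/height = 1 + (1.82-1)·2/2 = 1.820000
θ = twist·z/height = 98°·2/2 = 98.0000° = 1.710423 rad
cos θ = -0.139173, sin θ = 0.990268 (intermediates below are computed at full precision and shown rounded to 5 d.p.)
v1: (-3,-2) → rotate → (2.39806,-2.69246) → ×s → (4.36446,-4.90027) → (4.36,-4.90)
v2: (3,-3.5) → rotate → (3.04842,3.45791) → ×s → (5.54812,6.29340) → (5.55,6.29)
v3: (-0.5,5) → rotate → (-4.88175,-1.19100) → ×s → (-8.88479,-2.16762) → (-8.88,-2.17)
v4: (-3,3) → rotate → (-2.55328,-3.38832) → ×s → (-4.64698,-6.16675) → (-4.65,-6.17)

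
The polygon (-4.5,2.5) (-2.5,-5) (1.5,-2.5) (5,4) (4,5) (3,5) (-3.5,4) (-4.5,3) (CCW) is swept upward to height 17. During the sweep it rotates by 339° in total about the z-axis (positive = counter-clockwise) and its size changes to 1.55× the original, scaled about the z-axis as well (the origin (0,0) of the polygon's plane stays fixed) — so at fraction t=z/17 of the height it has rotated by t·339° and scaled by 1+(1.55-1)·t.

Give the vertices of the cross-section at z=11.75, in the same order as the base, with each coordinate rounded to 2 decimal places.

Cross-section at z=11.75: (6.43,3.03) (-3.59,6.83) (-4.01,0.33) (0.46,-8.83) (2.38,-8.51) (3.19,-7.39) (7.30,0.70) (6.99,2.63)

t = z/height = 11.75/17 = 0.691176
s = 1 + (scale-1)·z/height = 1 + (1.55-1)·11.75/17 = 1.380147
θ = twist·z/height = 339°·11.75/17 = 234.3088° = 4.089460 rad
cos θ = -0.583416, sin θ = -0.812173 (intermediates below are computed at full precision and shown rounded to 5 d.p.)
v1: (-4.5,2.5) → rotate → (4.65581,2.19624) → ×s → (6.42570,3.03113) → (6.43,3.03)
v2: (-2.5,-5) → rotate → (-2.60233,4.94751) → ×s → (-3.59159,6.82830) → (-3.59,6.83)
v3: (1.5,-2.5) → rotate → (-2.90556,0.24028) → ×s → (-4.01010,0.33162) → (-4.01,0.33)
v4: (5,4) → rotate → (0.33161,-6.39453) → ×s → (0.45767,-8.82539) → (0.46,-8.83)
v5: (4,5) → rotate → (1.72720,-6.16577) → ×s → (2.38379,-8.50968) → (2.38,-8.51)
v6: (3,5) → rotate → (2.31062,-5.35360) → ×s → (3.18899,-7.38876) → (3.19,-7.39)
v7: (-3.5,4) → rotate → (5.29065,0.50894) → ×s → (7.30188,0.70242) → (7.30,0.70)
v8: (-4.5,3) → rotate → (5.06189,1.90453) → ×s → (6.98616,2.62853) → (6.99,2.63)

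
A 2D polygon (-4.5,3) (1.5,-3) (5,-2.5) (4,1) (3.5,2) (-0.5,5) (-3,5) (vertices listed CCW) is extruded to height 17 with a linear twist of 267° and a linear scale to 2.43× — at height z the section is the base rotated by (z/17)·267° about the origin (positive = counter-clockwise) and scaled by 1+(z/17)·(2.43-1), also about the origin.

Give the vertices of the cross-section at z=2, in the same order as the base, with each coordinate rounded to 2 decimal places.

t = z/height = 2/17 = 0.117647
s = 1 + (scale-1)·z/height = 1 + (2.43-1)·2/17 = 1.168235
θ = twist·z/height = 267°·2/17 = 31.4118° = 0.548239 rad
cos θ = 0.853444, sin θ = 0.521185 (intermediates below are computed at full precision and shown rounded to 5 d.p.)
v1: (-4.5,3) → rotate → (-5.40405,0.21500) → ×s → (-6.31320,0.25117) → (-6.31,0.25)
v2: (1.5,-3) → rotate → (2.84372,-1.77855) → ×s → (3.32213,-2.07777) → (3.32,-2.08)
v3: (5,-2.5) → rotate → (5.57018,0.47231) → ×s → (6.50728,0.55177) → (6.51,0.55)
v4: (4,1) → rotate → (2.89259,2.93818) → ×s → (3.37923,3.43249) → (3.38,3.43)
v5: (3.5,2) → rotate → (1.94468,3.53103) → ×s → (2.27185,4.12508) → (2.27,4.13)
v6: (-0.5,5) → rotate → (-3.03265,4.00663) → ×s → (-3.54284,4.68068) → (-3.54,4.68)
v7: (-3,5) → rotate → (-5.16626,2.70366) → ×s → (-6.03540,3.15852) → (-6.04,3.16)

Cross-section at z=2: (-6.31,0.25) (3.32,-2.08) (6.51,0.55) (3.38,3.43) (2.27,4.13) (-3.54,4.68) (-6.04,3.16)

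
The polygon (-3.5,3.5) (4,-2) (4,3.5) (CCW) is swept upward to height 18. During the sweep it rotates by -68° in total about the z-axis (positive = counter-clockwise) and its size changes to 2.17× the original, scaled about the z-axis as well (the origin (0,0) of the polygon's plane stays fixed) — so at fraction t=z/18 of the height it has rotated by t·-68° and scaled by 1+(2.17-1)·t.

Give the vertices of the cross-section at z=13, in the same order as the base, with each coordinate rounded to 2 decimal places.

Cross-section at z=13: (0.65,9.11) (2.04,-7.99) (9.71,-1.35)

t = z/height = 13/18 = 0.722222
s = 1 + (scale-1)·z/height = 1 + (2.17-1)·13/18 = 1.845000
θ = twist·z/height = -68°·13/18 = -49.1111° = -0.857151 rad
cos θ = 0.654594, sin θ = -0.755980 (intermediates below are computed at full precision and shown rounded to 5 d.p.)
v1: (-3.5,3.5) → rotate → (0.35485,4.93701) → ×s → (0.65470,9.10879) → (0.65,9.11)
v2: (4,-2) → rotate → (1.10642,-4.33311) → ×s → (2.04134,-7.99459) → (2.04,-7.99)
v3: (4,3.5) → rotate → (5.26431,-0.73284) → ×s → (9.71265,-1.35209) → (9.71,-1.35)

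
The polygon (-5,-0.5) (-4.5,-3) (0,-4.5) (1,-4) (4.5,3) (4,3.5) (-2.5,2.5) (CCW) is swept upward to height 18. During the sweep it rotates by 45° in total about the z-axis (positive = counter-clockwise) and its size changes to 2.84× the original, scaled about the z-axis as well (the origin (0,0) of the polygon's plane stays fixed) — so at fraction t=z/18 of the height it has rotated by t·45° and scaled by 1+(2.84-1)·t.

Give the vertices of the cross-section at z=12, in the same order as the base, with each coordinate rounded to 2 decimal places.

Cross-section at z=12: (-9.09,-6.53) (-5.34,-10.80) (5.01,-8.68) (6.38,-6.60) (5.34,10.80) (3.82,11.20) (-7.60,2.04)

t = z/height = 12/18 = 0.666667
s = 1 + (scale-1)·z/height = 1 + (2.84-1)·12/18 = 2.226667
θ = twist·z/height = 45°·12/18 = 30.0000° = 0.523599 rad
cos θ = 0.866025, sin θ = 0.500000 (intermediates below are computed at full precision and shown rounded to 5 d.p.)
v1: (-5,-0.5) → rotate → (-4.08013,-2.93301) → ×s → (-9.08508,-6.53084) → (-9.09,-6.53)
v2: (-4.5,-3) → rotate → (-2.39711,-4.84808) → ×s → (-5.33757,-10.79505) → (-5.34,-10.80)
v3: (0,-4.5) → rotate → (2.25000,-3.89711) → ×s → (5.01000,-8.67757) → (5.01,-8.68)
v4: (1,-4) → rotate → (2.86603,-2.96410) → ×s → (6.38168,-6.60007) → (6.38,-6.60)
v5: (4.5,3) → rotate → (2.39711,4.84808) → ×s → (5.33757,10.79505) → (5.34,10.80)
v6: (4,3.5) → rotate → (1.71410,5.03109) → ×s → (3.81673,11.20256) → (3.82,11.20)
v7: (-2.5,2.5) → rotate → (-3.41506,0.91506) → ×s → (-7.60421,2.03754) → (-7.60,2.04)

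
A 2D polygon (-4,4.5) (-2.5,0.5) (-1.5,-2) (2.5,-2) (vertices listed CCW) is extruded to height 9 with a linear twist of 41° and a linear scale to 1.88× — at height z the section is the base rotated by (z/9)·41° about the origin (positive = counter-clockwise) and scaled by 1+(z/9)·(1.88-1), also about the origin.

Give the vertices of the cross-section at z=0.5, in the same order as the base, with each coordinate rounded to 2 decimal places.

t = z/height = 0.5/9 = 0.0555556
s = 1 + (scale-1)·z/height = 1 + (1.88-1)·0.5/9 = 1.048889
θ = twist·z/height = 41°·0.5/9 = 2.2778° = 0.039755 rad
cos θ = 0.999210, sin θ = 0.039744 (intermediates below are computed at full precision and shown rounded to 5 d.p.)
v1: (-4,4.5) → rotate → (-4.17569,4.33747) → ×s → (-4.37983,4.54952) → (-4.38,4.55)
v2: (-2.5,0.5) → rotate → (-2.51790,0.40024) → ×s → (-2.64099,0.41981) → (-2.64,0.42)
v3: (-1.5,-2) → rotate → (-1.41933,-2.05804) → ×s → (-1.48872,-2.15865) → (-1.49,-2.16)
v4: (2.5,-2) → rotate → (2.57751,-1.89906) → ×s → (2.70352,-1.99190) → (2.70,-1.99)

Cross-section at z=0.5: (-4.38,4.55) (-2.64,0.42) (-1.49,-2.16) (2.70,-1.99)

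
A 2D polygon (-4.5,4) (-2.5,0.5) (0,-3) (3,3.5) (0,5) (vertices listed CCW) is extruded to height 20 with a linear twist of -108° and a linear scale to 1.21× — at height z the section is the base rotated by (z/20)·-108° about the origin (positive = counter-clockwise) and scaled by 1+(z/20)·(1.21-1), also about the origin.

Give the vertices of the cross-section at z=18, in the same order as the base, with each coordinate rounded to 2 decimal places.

t = z/height = 18/20 = 0.9
s = 1 + (scale-1)·z/height = 1 + (1.21-1)·18/20 = 1.189000
θ = twist·z/height = -108°·18/20 = -97.2000° = -1.696460 rad
cos θ = -0.125333, sin θ = -0.992115 (intermediates below are computed at full precision and shown rounded to 5 d.p.)
v1: (-4.5,4) → rotate → (4.53246,3.96318) → ×s → (5.38909,4.71222) → (5.39,4.71)
v2: (-2.5,0.5) → rotate → (0.80939,2.41762) → ×s → (0.96237,2.87455) → (0.96,2.87)
v3: (0,-3) → rotate → (-2.97634,0.37600) → ×s → (-3.53887,0.44706) → (-3.54,0.45)
v4: (3,3.5) → rotate → (3.09640,-3.41501) → ×s → (3.68162,-4.06045) → (3.68,-4.06)
v5: (0,5) → rotate → (4.96057,-0.62667) → ×s → (5.89812,-0.74511) → (5.90,-0.75)

Cross-section at z=18: (5.39,4.71) (0.96,2.87) (-3.54,0.45) (3.68,-4.06) (5.90,-0.75)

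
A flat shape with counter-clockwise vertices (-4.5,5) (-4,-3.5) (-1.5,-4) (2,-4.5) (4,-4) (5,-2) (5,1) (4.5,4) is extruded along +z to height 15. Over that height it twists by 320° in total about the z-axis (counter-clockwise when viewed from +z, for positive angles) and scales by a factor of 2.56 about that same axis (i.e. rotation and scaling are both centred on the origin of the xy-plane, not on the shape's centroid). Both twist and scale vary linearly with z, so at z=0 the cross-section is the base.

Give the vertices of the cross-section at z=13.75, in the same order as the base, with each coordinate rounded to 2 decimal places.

Cross-section at z=13.75: (6.83,14.85) (-11.66,5.56) (-10.37,-0.50) (-8.12,-8.79) (-5.08,-12.77) (0.35,-13.08) (7.04,-10.19) (13.26,-6.19)

t = z/height = 13.75/15 = 0.916667
s = 1 + (scale-1)·z/height = 1 + (2.56-1)·13.75/15 = 2.430000
θ = twist·z/height = 320°·13.75/15 = 293.3333° = 5.119632 rad
cos θ = 0.396080, sin θ = -0.918216 (intermediates below are computed at full precision and shown rounded to 5 d.p.)
v1: (-4.5,5) → rotate → (2.80872,6.11237) → ×s → (6.82519,14.85306) → (6.83,14.85)
v2: (-4,-3.5) → rotate → (-4.79808,2.28659) → ×s → (-11.65932,5.55640) → (-11.66,5.56)
v3: (-1.5,-4) → rotate → (-4.26698,-0.20699) → ×s → (-10.36877,-0.50300) → (-10.37,-0.50)
v4: (2,-4.5) → rotate → (-3.33981,-3.61879) → ×s → (-8.11575,-8.79366) → (-8.12,-8.79)
v5: (4,-4) → rotate → (-2.08855,-5.25718) → ×s → (-5.07517,-12.77496) → (-5.08,-12.77)
v6: (5,-2) → rotate → (0.14397,-5.38324) → ×s → (0.34984,-13.08127) → (0.35,-13.08)
v7: (5,1) → rotate → (2.89861,-4.19500) → ×s → (7.04363,-10.19385) → (7.04,-10.19)
v8: (4.5,4) → rotate → (5.45522,-2.54765) → ×s → (13.25619,-6.19080) → (13.26,-6.19)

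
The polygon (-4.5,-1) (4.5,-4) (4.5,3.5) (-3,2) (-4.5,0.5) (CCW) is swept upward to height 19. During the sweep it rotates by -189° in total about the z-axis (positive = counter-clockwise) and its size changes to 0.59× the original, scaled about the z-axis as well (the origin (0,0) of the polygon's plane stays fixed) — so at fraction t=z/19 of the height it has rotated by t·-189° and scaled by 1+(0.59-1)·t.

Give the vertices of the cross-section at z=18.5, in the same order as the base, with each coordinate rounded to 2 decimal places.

t = z/height = 18.5/19 = 0.973684
s = 1 + (scale-1)·z/height = 1 + (0.59-1)·18.5/19 = 0.600789
θ = twist·z/height = -189°·18.5/19 = -184.0263° = -3.211865 rad
cos θ = -0.997532, sin θ = 0.070215 (intermediates below are computed at full precision and shown rounded to 5 d.p.)
v1: (-4.5,-1) → rotate → (4.55911,0.68157) → ×s → (2.73906,0.40948) → (2.74,0.41)
v2: (4.5,-4) → rotate → (-4.20803,4.30609) → ×s → (-2.52814,2.58706) → (-2.53,2.59)
v3: (4.5,3.5) → rotate → (-4.73464,-3.17540) → ×s → (-2.84452,-1.90774) → (-2.84,-1.91)
v4: (-3,2) → rotate → (2.85217,-2.20571) → ×s → (1.71355,-1.32517) → (1.71,-1.33)
v5: (-4.5,0.5) → rotate → (4.45379,-0.81473) → ×s → (2.67579,-0.48948) → (2.68,-0.49)

Cross-section at z=18.5: (2.74,0.41) (-2.53,2.59) (-2.84,-1.91) (1.71,-1.33) (2.68,-0.49)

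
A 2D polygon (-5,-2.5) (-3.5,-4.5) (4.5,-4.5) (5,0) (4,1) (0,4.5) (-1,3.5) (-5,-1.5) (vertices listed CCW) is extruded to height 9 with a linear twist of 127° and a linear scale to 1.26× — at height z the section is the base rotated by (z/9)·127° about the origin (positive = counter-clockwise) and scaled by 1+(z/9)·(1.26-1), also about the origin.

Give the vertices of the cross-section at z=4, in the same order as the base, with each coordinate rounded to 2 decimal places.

Cross-section at z=4: (-0.76,-6.19) (2.03,-6.03) (6.96,1.41) (3.08,4.65) (1.54,4.34) (-4.18,2.77) (-3.87,1.23) (-1.69,-5.57)

t = z/height = 4/9 = 0.444444
s = 1 + (scale-1)·z/height = 1 + (1.26-1)·4/9 = 1.115556
θ = twist·z/height = 127°·4/9 = 56.4444° = 0.985141 rad
cos θ = 0.552745, sin θ = 0.833350 (intermediates below are computed at full precision and shown rounded to 5 d.p.)
v1: (-5,-2.5) → rotate → (-0.68035,-5.54861) → ×s → (-0.75897,-6.18979) → (-0.76,-6.19)
v2: (-3.5,-4.5) → rotate → (1.81547,-5.40408) → ×s → (2.02526,-6.02855) → (2.03,-6.03)
v3: (4.5,-4.5) → rotate → (6.23743,1.26272) → ×s → (6.95820,1.40864) → (6.96,1.41)
v4: (5,0) → rotate → (2.76373,4.16675) → ×s → (3.08309,4.64824) → (3.08,4.65)
v5: (4,1) → rotate → (1.37763,3.88615) → ×s → (1.53682,4.33521) → (1.54,4.34)
v6: (0,4.5) → rotate → (-3.75008,2.48735) → ×s → (-4.18342,2.77478) → (-4.18,2.77)
v7: (-1,3.5) → rotate → (-3.46947,1.10126) → ×s → (-3.87039,1.22851) → (-3.87,1.23)
v8: (-5,-1.5) → rotate → (-1.51370,-4.99587) → ×s → (-1.68862,-5.57317) → (-1.69,-5.57)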